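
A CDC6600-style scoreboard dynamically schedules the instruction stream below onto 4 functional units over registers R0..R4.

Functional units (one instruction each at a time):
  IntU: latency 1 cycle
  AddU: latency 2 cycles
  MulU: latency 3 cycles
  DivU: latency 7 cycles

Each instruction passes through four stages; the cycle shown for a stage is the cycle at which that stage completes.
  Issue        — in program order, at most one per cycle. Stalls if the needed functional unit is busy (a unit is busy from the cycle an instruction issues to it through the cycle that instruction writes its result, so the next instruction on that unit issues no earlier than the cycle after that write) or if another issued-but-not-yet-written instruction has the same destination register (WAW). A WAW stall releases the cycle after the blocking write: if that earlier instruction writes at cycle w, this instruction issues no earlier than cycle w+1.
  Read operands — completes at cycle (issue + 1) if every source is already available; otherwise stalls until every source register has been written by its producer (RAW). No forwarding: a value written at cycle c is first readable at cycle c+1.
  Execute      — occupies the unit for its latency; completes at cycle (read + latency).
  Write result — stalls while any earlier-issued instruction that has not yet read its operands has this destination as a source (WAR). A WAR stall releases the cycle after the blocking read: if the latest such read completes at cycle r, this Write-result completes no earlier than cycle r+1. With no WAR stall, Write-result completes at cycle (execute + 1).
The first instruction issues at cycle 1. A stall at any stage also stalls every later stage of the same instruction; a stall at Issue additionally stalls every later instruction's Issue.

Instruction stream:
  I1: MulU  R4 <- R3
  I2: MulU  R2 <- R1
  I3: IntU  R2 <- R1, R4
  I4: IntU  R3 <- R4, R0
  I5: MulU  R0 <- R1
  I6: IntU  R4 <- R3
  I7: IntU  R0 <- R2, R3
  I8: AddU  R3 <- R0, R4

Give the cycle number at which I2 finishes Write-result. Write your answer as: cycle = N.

I1 -> (1, 2, 5, 6)
I2 -> (7, 8, 11, 12)  // struct: MulU busy until I1 writes@6
I3 -> (13, 14, 15, 16)  // WAW R2: wait I2 write@12
I4 -> (17, 18, 19, 20)  // struct: IntU busy until I3 writes@16
I5 -> (18, 19, 22, 23)
I6 -> (21, 22, 23, 24)  // struct: IntU busy until I4 writes@20
I7 -> (25, 26, 27, 28)  // struct: IntU busy until I6 writes@24
I8 -> (26, 29, 31, 32)  // RAW R0: wait I7 write@28

cycle = 12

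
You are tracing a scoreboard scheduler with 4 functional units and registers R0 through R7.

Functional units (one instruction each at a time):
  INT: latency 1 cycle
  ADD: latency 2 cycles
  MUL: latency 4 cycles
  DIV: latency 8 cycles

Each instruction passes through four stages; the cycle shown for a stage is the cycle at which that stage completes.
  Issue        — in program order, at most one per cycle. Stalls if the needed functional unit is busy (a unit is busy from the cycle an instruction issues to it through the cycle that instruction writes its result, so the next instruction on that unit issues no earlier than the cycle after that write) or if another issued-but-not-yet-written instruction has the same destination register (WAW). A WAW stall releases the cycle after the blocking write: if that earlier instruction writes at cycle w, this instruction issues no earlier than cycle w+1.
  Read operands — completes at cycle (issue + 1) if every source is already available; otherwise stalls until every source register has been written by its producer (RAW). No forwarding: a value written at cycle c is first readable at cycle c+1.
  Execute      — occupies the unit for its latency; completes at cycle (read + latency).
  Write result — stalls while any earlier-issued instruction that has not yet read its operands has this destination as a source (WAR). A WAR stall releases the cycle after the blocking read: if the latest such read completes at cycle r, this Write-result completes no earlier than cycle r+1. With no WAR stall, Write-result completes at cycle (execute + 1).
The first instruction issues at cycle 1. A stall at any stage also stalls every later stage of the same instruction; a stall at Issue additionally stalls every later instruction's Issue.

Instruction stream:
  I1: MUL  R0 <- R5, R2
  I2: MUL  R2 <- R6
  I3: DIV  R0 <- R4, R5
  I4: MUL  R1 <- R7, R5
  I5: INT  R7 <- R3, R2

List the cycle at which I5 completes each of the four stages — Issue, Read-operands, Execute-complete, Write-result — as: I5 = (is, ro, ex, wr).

I5 = (16, 17, 18, 19)

[1] issue I1 (MUL)
[2] I1 read-ops
[6] I1 finished on MUL
[7] I1→R0
[8] issue I2 (MUL)
[9] I2 read-ops · issue I3 (DIV)
[10] I3 read-ops
[13] I2 finished on MUL
[14] I2→R2
[15] issue I4 (MUL)
[16] I4 read-ops · issue I5 (INT)
[17] I5 read-ops
[18] I3 finished on DIV · I5 finished on INT
[19] I3→R0 · I5→R7
[20] I4 finished on MUL
[21] I4→R1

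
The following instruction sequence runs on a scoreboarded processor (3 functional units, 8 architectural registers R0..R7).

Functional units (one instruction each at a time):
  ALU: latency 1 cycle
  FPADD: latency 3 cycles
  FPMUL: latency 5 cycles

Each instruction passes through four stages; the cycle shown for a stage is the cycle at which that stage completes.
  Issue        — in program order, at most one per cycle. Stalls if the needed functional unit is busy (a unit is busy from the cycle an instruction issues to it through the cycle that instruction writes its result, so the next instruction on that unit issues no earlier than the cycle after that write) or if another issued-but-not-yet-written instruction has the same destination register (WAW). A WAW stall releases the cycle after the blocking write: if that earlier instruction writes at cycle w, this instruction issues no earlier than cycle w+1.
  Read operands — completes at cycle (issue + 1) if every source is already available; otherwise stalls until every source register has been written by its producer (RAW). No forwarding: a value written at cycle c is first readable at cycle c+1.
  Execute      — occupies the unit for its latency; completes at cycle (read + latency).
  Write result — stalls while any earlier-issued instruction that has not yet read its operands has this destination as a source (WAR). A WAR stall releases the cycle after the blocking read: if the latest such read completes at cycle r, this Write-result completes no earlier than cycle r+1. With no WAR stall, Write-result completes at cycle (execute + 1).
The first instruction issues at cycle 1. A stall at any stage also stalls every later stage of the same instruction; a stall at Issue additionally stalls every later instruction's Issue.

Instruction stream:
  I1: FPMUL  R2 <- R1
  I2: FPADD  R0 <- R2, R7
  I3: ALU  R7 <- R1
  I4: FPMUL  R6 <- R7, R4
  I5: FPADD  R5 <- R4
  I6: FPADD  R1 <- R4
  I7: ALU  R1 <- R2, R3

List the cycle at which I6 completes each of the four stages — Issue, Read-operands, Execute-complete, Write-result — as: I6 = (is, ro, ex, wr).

I6 = (20, 21, 24, 25)

c1: I1→FPMUL
c2: I1 RO, I2→FPADD
c3: I3→ALU
c4: I3 RO
c5: I3 EX
c7: I1 EX
c8: I1 WR R2
c9: I2 RO, I4→FPMUL
c10: I3 WR R7
c11: I4 RO
c12: I2 EX
c13: I2 WR R0
c14: I5→FPADD
c15: I5 RO
c16: I4 EX
c17: I4 WR R6
c18: I5 EX
c19: I5 WR R5
c20: I6→FPADD
c21: I6 RO
c24: I6 EX
c25: I6 WR R1
c26: I7→ALU
c27: I7 RO
c28: I7 EX
c29: I7 WR R1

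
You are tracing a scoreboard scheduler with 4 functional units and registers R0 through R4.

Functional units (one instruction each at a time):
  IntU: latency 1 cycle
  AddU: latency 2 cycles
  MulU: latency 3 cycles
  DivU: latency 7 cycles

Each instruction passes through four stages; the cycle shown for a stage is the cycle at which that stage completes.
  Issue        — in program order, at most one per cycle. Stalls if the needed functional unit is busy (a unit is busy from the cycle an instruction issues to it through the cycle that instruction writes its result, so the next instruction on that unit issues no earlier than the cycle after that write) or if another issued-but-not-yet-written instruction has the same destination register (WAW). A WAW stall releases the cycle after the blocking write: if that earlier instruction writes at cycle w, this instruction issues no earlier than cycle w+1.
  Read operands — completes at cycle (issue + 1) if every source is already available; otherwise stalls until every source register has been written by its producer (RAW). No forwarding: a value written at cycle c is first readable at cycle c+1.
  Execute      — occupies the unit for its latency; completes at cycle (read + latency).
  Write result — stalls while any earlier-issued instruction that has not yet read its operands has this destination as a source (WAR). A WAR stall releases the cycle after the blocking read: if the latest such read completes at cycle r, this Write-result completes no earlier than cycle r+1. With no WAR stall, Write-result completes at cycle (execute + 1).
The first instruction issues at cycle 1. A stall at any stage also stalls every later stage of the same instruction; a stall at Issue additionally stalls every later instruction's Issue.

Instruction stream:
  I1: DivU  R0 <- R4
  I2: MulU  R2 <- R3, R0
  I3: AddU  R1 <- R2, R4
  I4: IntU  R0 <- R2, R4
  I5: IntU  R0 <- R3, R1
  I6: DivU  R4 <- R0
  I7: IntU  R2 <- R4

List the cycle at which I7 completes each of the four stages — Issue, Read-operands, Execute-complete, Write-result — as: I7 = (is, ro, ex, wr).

I7 = (23, 32, 33, 34)

  I1 | 1 | 2 | 9 | 10
  I2 | 2 | 11 | 14 | 15   RAW R0: wait I1 write@10
  I3 | 3 | 16 | 18 | 19   RAW R2: wait I2 write@15
  I4 | 11 | 16 | 17 | 18   WAW R0: wait I1 write@10 · RAW R2: wait I2 write@15
  I5 | 19 | 20 | 21 | 22   struct: IntU busy until I4 writes@18
  I6 | 20 | 23 | 30 | 31   RAW R0: wait I5 write@22
  I7 | 23 | 32 | 33 | 34   struct: IntU busy until I5 writes@22 · RAW R4: wait I6 write@31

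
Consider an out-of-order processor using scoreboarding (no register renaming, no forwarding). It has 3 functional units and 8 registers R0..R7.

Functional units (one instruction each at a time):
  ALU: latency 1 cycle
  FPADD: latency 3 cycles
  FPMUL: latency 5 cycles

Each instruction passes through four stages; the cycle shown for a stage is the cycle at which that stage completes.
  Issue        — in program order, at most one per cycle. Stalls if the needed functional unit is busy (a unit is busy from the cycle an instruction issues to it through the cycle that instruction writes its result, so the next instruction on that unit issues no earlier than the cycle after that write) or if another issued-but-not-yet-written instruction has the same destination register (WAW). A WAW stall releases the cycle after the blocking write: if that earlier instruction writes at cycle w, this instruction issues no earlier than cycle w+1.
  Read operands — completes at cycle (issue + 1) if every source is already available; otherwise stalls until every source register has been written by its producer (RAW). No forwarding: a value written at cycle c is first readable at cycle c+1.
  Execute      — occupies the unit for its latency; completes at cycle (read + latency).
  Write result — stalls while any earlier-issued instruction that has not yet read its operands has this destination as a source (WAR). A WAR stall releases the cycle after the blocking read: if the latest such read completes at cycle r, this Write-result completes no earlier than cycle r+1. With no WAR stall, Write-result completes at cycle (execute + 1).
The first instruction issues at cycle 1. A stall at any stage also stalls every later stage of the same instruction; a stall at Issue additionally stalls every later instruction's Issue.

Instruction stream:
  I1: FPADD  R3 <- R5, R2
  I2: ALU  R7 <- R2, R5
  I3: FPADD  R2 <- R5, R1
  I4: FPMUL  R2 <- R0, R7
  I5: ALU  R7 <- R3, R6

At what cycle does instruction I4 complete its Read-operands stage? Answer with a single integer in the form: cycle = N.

I1  is:1  ro:2  ex:5  wr:6
I2  is:2  ro:3  ex:4  wr:5
I3  is:7  ro:8  ex:11  wr:12  — struct: FPADD busy until I1 writes@6
I4  is:13  ro:14  ex:19  wr:20  — WAW R2: wait I3 write@12
I5  is:14  ro:15  ex:16  wr:17

cycle = 14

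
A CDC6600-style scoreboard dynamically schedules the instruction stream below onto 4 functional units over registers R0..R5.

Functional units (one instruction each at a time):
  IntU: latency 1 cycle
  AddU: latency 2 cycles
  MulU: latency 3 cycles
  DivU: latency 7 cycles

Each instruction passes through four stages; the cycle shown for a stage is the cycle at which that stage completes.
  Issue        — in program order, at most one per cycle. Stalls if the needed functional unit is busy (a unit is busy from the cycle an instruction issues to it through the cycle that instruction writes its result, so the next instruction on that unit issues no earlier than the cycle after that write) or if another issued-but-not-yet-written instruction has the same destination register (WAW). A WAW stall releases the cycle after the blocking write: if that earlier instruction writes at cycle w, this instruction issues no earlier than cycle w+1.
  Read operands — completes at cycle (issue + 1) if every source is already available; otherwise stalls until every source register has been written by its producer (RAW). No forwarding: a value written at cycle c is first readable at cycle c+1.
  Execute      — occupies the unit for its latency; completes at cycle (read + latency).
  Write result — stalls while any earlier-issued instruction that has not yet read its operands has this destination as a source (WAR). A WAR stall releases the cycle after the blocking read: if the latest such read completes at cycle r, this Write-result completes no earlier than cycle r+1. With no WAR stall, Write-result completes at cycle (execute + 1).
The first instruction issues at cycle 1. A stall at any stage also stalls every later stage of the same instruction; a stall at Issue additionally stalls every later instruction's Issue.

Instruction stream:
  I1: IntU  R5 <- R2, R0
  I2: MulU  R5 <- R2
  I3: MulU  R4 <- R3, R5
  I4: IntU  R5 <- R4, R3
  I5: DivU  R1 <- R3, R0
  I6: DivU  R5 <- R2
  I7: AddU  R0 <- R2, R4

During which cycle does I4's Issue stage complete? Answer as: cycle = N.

cycle = 12

1) issue 1, read 2, done 3, write 4
2) issue 5, read 6, done 9, write 10  <WAW R5: wait I1 write@4>
3) issue 11, read 12, done 15, write 16  <struct: MulU busy until I2 writes@10>
4) issue 12, read 17, done 18, write 19  <RAW R4: wait I3 write@16>
5) issue 13, read 14, done 21, write 22
6) issue 23, read 24, done 31, write 32  <struct: DivU busy until I5 writes@22>
7) issue 24, read 25, done 27, write 28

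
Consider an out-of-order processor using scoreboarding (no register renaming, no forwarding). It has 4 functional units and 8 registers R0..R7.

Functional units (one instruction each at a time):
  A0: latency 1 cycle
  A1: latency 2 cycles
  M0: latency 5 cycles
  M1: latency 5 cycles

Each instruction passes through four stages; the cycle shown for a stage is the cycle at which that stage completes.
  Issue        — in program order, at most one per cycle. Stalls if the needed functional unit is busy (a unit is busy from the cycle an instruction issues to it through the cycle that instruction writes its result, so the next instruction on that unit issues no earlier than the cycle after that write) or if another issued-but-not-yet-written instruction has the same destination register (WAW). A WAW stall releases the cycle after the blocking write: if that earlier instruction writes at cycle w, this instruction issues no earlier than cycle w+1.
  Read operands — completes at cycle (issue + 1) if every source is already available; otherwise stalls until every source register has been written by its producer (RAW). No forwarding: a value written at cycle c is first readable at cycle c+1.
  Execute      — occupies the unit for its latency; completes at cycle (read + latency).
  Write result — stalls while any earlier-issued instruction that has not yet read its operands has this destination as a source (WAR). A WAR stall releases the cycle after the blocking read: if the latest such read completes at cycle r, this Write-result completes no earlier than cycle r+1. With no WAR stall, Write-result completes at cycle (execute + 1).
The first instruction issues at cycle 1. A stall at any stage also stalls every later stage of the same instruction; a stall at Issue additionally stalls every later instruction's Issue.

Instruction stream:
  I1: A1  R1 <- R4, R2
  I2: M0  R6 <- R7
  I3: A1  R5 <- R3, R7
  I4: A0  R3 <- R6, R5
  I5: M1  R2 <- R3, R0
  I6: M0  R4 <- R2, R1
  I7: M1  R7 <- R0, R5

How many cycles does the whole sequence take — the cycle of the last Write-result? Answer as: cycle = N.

cycle = 28

[1] issue I1 (A1)
[2] I1 read-ops, issue I2 (M0)
[3] I2 read-ops
[4] I1 finished on A1
[5] I1→R1
[6] issue I3 (A1)
[7] I3 read-ops, issue I4 (A0)
[8] I2 finished on M0, issue I5 (M1)
[9] I2→R6, I3 finished on A1
[10] I3→R5, issue I6 (M0)
[11] I4 read-ops
[12] I4 finished on A0
[13] I4→R3
[14] I5 read-ops
[19] I5 finished on M1
[20] I5→R2
[21] I6 read-ops, issue I7 (M1)
[22] I7 read-ops
[26] I6 finished on M0
[27] I6→R4, I7 finished on M1
[28] I7→R7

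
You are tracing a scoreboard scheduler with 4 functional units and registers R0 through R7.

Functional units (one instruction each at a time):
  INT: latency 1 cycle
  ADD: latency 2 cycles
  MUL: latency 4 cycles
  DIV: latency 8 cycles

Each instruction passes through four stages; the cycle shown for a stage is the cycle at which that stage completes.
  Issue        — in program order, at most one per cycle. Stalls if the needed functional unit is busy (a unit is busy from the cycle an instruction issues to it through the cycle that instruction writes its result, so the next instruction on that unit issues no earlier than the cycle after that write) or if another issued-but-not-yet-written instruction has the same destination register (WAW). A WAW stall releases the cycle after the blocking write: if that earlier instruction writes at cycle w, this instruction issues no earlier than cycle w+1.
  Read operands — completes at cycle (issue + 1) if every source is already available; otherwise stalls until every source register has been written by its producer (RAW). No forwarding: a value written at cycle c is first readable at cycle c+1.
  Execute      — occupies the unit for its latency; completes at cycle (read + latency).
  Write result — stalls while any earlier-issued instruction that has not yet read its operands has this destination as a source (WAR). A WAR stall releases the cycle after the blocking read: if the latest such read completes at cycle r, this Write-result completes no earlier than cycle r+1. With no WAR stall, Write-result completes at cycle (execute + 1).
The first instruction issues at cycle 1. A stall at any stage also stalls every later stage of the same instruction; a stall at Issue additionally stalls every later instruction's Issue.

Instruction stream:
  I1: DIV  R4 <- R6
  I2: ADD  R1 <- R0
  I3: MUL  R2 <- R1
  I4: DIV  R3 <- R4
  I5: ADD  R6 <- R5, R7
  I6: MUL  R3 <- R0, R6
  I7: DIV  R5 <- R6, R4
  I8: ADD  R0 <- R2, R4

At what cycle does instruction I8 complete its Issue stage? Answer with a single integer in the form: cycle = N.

I1  is:1  ro:2  ex:10  wr:11
I2  is:2  ro:3  ex:5  wr:6
I3  is:3  ro:7  ex:11  wr:12  — RAW R1: wait I2 write@6
I4  is:12  ro:13  ex:21  wr:22  — struct: DIV busy until I1 writes@11
I5  is:13  ro:14  ex:16  wr:17
I6  is:23  ro:24  ex:28  wr:29  — WAW R3: wait I4 write@22
I7  is:24  ro:25  ex:33  wr:34
I8  is:25  ro:26  ex:28  wr:29

cycle = 25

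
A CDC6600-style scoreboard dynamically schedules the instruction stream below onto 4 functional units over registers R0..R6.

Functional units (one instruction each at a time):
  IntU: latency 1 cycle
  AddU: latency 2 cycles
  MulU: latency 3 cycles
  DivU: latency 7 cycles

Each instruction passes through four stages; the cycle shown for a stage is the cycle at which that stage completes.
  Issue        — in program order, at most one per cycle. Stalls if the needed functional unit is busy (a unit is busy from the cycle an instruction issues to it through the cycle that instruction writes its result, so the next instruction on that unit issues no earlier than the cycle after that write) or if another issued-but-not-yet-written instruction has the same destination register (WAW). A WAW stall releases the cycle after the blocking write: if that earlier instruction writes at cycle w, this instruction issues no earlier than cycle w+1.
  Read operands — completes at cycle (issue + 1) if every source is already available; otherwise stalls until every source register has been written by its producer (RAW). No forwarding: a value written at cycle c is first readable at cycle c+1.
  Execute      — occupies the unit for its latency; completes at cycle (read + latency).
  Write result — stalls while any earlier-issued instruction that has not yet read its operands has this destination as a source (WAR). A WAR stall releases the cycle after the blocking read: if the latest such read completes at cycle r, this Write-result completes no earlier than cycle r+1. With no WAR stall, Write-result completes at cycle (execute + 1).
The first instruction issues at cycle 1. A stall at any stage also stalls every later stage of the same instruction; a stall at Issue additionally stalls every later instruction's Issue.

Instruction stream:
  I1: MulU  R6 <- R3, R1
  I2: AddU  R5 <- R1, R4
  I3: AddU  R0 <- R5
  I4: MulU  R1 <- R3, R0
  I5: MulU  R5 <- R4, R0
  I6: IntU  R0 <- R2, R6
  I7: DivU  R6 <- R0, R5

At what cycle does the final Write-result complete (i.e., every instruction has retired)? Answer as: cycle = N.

cycle = 31

[1] issue I1 (MulU)
[2] I1 read-ops · issue I2 (AddU)
[3] I2 read-ops
[5] I1 finished on MulU · I2 finished on AddU
[6] I1→R6 · I2→R5
[7] issue I3 (AddU)
[8] I3 read-ops · issue I4 (MulU)
[10] I3 finished on AddU
[11] I3→R0
[12] I4 read-ops
[15] I4 finished on MulU
[16] I4→R1
[17] issue I5 (MulU)
[18] I5 read-ops · issue I6 (IntU)
[19] I6 read-ops · issue I7 (DivU)
[20] I6 finished on IntU
[21] I5 finished on MulU · I6→R0
[22] I5→R5
[23] I7 read-ops
[30] I7 finished on DivU
[31] I7→R6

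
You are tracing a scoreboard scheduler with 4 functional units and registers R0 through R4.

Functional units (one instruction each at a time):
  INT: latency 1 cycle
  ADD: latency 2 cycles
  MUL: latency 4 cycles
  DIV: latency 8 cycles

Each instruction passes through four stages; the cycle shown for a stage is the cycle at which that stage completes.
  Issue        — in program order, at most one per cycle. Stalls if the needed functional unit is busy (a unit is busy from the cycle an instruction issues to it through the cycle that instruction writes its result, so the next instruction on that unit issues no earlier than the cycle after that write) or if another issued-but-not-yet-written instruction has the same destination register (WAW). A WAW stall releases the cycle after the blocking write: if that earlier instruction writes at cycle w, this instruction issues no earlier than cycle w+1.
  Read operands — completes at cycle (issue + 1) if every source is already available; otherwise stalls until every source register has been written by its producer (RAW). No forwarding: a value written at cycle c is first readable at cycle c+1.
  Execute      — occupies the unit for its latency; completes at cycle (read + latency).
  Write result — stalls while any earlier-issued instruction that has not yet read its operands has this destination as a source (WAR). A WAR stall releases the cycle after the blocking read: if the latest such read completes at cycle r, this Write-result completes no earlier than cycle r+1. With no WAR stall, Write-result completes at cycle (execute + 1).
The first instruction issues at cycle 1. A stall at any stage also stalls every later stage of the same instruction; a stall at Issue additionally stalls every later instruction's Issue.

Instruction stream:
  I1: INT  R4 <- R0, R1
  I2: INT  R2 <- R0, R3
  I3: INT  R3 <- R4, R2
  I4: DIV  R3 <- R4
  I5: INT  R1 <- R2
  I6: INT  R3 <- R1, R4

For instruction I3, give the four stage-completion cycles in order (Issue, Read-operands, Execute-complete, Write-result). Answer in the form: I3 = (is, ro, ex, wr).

I1 -> (1, 2, 3, 4)
I2 -> (5, 6, 7, 8)  // struct: INT busy until I1 writes@4
I3 -> (9, 10, 11, 12)  // struct: INT busy until I2 writes@8
I4 -> (13, 14, 22, 23)  // WAW R3: wait I3 write@12
I5 -> (14, 15, 16, 17)
I6 -> (24, 25, 26, 27)  // WAW R3: wait I4 write@23

I3 = (9, 10, 11, 12)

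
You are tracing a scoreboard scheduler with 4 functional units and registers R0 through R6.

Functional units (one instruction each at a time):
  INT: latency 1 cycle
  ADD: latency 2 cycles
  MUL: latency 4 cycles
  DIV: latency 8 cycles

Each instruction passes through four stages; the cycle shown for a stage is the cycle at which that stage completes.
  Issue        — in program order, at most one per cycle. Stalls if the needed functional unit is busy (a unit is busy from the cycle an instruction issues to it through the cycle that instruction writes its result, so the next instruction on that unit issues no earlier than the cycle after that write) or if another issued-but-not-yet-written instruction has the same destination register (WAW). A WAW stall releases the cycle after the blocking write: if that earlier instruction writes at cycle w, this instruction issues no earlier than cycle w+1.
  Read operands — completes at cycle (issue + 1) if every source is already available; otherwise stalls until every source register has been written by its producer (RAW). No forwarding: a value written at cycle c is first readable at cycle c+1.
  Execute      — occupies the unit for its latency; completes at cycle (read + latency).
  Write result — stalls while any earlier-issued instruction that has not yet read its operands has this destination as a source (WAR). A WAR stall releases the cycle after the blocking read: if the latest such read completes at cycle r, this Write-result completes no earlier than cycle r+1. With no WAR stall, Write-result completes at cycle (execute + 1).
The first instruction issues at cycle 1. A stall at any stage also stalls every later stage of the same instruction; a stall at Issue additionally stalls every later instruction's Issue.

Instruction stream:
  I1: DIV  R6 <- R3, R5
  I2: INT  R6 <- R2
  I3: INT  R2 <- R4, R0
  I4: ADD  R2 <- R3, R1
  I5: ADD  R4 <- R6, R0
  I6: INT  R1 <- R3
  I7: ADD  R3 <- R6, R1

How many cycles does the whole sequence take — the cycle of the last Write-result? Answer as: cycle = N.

1) issue 1, read 2, done 10, write 11
2) issue 12, read 13, done 14, write 15  <WAW R6: wait I1 write@11>
3) issue 16, read 17, done 18, write 19  <struct: INT busy until I2 writes@15>
4) issue 20, read 21, done 23, write 24  <WAW R2: wait I3 write@19>
5) issue 25, read 26, done 28, write 29  <struct: ADD busy until I4 writes@24>
6) issue 26, read 27, done 28, write 29
7) issue 30, read 31, done 33, write 34  <struct: ADD busy until I5 writes@29>

cycle = 34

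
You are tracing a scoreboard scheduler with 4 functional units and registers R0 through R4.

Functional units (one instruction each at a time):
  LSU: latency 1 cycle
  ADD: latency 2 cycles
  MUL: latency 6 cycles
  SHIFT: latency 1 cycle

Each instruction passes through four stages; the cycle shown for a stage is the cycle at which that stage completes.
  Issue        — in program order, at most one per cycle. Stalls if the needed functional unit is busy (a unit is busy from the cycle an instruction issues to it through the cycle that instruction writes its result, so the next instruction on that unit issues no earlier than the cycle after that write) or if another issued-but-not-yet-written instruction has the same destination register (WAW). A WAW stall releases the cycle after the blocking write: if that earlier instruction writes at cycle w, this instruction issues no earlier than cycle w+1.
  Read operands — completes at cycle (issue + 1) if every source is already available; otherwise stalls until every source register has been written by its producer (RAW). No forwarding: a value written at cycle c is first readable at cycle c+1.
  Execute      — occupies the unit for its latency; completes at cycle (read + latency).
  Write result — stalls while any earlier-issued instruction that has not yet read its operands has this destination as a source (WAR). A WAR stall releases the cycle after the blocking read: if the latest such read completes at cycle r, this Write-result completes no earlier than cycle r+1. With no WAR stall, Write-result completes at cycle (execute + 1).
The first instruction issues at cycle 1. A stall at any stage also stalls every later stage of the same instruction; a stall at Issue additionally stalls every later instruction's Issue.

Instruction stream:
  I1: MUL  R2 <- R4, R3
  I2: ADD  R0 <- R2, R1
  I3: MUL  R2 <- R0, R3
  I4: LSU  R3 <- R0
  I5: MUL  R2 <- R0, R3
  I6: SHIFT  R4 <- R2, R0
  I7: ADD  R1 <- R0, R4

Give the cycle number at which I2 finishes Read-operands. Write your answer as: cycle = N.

cycle = 10

cycle 1: issue I1 (MUL)
cycle 2: I1 read-ops · issue I2 (ADD)
cycle 8: I1 finished on MUL
cycle 9: I1→R2
cycle 10: I2 read-ops · issue I3 (MUL)
cycle 11: issue I4 (LSU)
cycle 12: I2 finished on ADD
cycle 13: I2→R0
cycle 14: I3 read-ops · I4 read-ops
cycle 15: I4 finished on LSU
cycle 16: I4→R3
cycle 20: I3 finished on MUL
cycle 21: I3→R2
cycle 22: issue I5 (MUL)
cycle 23: I5 read-ops · issue I6 (SHIFT)
cycle 24: issue I7 (ADD)
cycle 29: I5 finished on MUL
cycle 30: I5→R2
cycle 31: I6 read-ops
cycle 32: I6 finished on SHIFT
cycle 33: I6→R4
cycle 34: I7 read-ops
cycle 36: I7 finished on ADD
cycle 37: I7→R1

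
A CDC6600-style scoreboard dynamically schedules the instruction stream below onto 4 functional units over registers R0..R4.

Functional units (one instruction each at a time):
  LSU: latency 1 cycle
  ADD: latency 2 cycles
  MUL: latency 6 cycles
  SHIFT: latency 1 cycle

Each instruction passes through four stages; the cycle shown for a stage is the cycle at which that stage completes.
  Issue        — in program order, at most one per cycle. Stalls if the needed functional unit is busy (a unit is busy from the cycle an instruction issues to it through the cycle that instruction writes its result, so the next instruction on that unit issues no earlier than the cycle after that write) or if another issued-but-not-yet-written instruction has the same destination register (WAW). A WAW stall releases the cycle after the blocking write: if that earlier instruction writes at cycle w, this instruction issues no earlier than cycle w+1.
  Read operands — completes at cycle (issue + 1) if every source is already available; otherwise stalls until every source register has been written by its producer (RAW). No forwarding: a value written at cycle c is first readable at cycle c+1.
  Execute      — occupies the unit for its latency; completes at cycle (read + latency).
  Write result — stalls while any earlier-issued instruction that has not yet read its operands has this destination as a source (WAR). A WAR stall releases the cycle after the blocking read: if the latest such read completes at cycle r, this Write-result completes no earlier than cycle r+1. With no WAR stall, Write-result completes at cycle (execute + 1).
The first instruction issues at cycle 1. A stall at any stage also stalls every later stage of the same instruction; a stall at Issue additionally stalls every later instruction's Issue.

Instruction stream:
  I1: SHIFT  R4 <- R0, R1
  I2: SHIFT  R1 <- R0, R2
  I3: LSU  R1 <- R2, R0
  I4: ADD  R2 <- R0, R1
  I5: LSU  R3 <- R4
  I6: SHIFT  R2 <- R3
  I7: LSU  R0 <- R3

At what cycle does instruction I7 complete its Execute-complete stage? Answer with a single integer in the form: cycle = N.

cycle = 20

I1: IS=1 RO=2 EX=3 WR=4
I2: IS=5 RO=6 EX=7 WR=8  [struct: SHIFT busy until I1 writes@4]
I3: IS=9 RO=10 EX=11 WR=12  [WAW R1: wait I2 write@8]
I4: IS=10 RO=13 EX=15 WR=16  [RAW R1: wait I3 write@12]
I5: IS=13 RO=14 EX=15 WR=16  [struct: LSU busy until I3 writes@12]
I6: IS=17 RO=18 EX=19 WR=20  [WAW R2: wait I4 write@16]
I7: IS=18 RO=19 EX=20 WR=21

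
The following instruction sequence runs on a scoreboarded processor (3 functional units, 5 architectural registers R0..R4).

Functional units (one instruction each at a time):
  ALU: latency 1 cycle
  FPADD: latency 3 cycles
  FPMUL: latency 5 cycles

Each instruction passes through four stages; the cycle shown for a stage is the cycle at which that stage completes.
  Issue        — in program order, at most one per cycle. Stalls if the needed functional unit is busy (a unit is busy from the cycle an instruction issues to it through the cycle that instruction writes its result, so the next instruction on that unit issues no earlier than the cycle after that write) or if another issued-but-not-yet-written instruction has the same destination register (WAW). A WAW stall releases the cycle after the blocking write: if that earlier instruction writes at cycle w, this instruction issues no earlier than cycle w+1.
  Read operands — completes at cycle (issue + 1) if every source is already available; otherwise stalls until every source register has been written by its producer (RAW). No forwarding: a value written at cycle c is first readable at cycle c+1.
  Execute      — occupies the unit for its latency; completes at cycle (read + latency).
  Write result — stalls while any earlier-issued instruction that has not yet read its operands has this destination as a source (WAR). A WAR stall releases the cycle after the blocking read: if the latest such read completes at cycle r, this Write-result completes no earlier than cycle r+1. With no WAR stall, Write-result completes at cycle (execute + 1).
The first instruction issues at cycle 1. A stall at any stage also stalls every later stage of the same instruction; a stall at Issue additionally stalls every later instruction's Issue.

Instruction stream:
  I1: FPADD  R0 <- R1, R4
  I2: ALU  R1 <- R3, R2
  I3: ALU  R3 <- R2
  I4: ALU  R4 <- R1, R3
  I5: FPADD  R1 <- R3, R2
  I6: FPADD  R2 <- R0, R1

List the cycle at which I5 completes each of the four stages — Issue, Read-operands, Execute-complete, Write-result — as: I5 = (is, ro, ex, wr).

I1  is:1  ro:2  ex:5  wr:6
I2  is:2  ro:3  ex:4  wr:5
I3  is:6  ro:7  ex:8  wr:9  — struct: ALU busy until I2 writes@5
I4  is:10  ro:11  ex:12  wr:13  — struct: ALU busy until I3 writes@9
I5  is:11  ro:12  ex:15  wr:16
I6  is:17  ro:18  ex:21  wr:22  — struct: FPADD busy until I5 writes@16

I5 = (11, 12, 15, 16)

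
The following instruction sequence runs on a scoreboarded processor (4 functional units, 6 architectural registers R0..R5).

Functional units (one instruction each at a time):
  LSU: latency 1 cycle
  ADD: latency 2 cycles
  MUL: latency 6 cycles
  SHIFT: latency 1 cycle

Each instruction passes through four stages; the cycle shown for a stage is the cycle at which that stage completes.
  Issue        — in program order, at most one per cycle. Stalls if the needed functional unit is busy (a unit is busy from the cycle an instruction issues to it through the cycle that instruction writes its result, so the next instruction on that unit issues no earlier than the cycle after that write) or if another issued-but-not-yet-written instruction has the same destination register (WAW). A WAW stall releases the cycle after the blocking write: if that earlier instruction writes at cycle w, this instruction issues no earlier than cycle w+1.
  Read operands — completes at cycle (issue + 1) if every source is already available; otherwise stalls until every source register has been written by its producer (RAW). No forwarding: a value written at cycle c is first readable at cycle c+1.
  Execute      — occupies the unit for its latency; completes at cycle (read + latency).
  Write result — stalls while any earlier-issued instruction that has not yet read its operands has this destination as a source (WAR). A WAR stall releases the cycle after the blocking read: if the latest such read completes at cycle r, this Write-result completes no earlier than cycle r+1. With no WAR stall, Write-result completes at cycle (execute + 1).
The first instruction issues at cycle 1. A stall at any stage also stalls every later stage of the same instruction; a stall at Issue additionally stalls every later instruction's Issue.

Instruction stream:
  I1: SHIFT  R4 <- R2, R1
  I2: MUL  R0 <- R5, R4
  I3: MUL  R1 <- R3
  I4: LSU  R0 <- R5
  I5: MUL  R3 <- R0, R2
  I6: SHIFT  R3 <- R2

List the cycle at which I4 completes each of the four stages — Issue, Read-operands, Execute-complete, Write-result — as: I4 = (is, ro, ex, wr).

I1 -> (1, 2, 3, 4)
I2 -> (2, 5, 11, 12)  // RAW R4: wait I1 write@4
I3 -> (13, 14, 20, 21)  // struct: MUL busy until I2 writes@12
I4 -> (14, 15, 16, 17)
I5 -> (22, 23, 29, 30)  // struct: MUL busy until I3 writes@21
I6 -> (31, 32, 33, 34)  // WAW R3: wait I5 write@30

I4 = (14, 15, 16, 17)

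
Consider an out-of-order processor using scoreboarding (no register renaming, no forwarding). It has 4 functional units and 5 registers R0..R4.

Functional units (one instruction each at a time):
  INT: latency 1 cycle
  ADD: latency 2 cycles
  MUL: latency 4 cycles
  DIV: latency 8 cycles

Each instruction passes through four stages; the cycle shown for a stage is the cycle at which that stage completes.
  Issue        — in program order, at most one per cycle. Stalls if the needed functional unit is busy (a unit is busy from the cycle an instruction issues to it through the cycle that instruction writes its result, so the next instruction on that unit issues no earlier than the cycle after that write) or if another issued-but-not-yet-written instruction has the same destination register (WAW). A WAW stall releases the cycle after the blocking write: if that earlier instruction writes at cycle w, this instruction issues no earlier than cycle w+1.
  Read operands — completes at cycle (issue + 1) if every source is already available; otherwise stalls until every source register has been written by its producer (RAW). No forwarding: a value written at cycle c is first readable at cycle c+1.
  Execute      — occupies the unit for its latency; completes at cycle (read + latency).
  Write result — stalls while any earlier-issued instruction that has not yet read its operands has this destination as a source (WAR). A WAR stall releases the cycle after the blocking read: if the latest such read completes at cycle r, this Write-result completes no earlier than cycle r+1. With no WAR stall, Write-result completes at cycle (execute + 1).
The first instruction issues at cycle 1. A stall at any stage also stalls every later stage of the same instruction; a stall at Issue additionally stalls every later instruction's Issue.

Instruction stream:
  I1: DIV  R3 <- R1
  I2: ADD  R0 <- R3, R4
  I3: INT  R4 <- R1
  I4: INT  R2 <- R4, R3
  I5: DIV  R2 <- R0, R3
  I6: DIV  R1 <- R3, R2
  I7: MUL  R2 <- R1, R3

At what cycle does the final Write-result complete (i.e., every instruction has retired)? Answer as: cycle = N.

cycle = 45

  I1 | 1 | 2 | 10 | 11
  I2 | 2 | 12 | 14 | 15   RAW R3: wait I1 write@11
  I3 | 3 | 4 | 5 | 13   WAR R4: wait I2 read@12
  I4 | 14 | 15 | 16 | 17   struct: INT busy until I3 writes@13
  I5 | 18 | 19 | 27 | 28   WAW R2: wait I4 write@17
  I6 | 29 | 30 | 38 | 39   struct: DIV busy until I5 writes@28
  I7 | 30 | 40 | 44 | 45   RAW R1: wait I6 write@39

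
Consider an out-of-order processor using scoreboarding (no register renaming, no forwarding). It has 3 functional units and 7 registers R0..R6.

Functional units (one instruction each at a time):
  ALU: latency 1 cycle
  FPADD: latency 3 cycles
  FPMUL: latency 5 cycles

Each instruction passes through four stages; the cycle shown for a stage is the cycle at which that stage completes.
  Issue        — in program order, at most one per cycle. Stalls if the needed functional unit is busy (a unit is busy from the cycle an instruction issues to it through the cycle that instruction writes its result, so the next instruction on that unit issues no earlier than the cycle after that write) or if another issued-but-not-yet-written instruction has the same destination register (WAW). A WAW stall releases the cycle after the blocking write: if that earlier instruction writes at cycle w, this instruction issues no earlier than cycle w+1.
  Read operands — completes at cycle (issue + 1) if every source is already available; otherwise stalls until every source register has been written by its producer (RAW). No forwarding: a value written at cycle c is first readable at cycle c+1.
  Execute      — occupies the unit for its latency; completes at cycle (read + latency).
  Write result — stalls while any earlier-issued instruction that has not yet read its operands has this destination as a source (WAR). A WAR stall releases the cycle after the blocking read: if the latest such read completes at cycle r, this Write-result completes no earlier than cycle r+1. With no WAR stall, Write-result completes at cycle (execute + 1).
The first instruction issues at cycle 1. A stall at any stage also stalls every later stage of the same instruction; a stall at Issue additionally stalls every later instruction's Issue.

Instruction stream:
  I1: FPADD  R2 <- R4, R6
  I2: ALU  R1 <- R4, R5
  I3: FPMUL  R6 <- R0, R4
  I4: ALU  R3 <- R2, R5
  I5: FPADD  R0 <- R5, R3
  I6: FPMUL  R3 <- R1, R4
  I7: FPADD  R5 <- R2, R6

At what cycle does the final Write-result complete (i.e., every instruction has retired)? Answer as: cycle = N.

cycle = 20

I1: IS=1 RO=2 EX=5 WR=6
I2: IS=2 RO=3 EX=4 WR=5
I3: IS=3 RO=4 EX=9 WR=10
I4: IS=6 RO=7 EX=8 WR=9  [struct: ALU busy until I2 writes@5]
I5: IS=7 RO=10 EX=13 WR=14  [RAW R3: wait I4 write@9]
I6: IS=11 RO=12 EX=17 WR=18  [struct: FPMUL busy until I3 writes@10]
I7: IS=15 RO=16 EX=19 WR=20  [struct: FPADD busy until I5 writes@14]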